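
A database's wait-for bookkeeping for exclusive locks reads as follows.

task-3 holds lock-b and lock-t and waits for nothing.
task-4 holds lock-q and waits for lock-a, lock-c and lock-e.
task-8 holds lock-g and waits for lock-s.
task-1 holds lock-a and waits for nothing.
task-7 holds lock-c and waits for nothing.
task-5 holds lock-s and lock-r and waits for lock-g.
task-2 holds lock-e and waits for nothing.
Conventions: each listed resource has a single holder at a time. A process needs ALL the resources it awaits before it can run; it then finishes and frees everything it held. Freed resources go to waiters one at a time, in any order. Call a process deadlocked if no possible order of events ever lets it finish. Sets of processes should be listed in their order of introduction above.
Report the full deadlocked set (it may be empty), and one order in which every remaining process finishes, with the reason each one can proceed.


Deadlocked set: task-8 and task-5.
Key observation: task-8 -> task-5 -> task-8 is a circular wait — nothing in it can go first; no other process is dragged down with it.
One completion order for the rest: task-3, task-1, task-7, task-2, task-4.
Check, step by step:
  task-3 waits on nothing -> runs at once and releases lock-b and lock-t
  task-1 waits on nothing -> runs at once and releases lock-a
  task-7 waits on nothing -> runs at once and releases lock-c
  task-2 waits on nothing -> runs at once and releases lock-e
  run task-4 (all its waits — lock-a, lock-c and lock-e — are resolved); releases lock-q


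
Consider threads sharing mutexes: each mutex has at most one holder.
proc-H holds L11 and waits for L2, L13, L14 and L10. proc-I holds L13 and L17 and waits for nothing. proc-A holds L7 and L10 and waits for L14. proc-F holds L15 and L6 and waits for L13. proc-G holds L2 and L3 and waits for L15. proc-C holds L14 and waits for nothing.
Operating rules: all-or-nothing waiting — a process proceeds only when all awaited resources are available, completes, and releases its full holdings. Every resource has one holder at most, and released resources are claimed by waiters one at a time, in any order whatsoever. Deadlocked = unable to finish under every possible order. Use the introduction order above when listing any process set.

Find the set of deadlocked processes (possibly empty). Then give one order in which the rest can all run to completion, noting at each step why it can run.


Nothing here is deadlocked.
Key observation: the wait graph is acyclic; completion cascades from the unblocked processes through everyone else.
A valid finishing order for the others: proc-C, proc-I, proc-A, proc-F, proc-G, proc-H.
Verifying each step:
  proc-C waits on nothing -> runs at once and releases L14
  proc-I waits on nothing -> runs at once and releases L13 and L17
  proc-A: everything it awaited (L14) is free; runs, freeing L7 and L10
  proc-F: everything it awaited (L13) is free; runs, freeing L15 and L6
  proc-G: everything it awaited (L15) is free; runs, freeing L2 and L3
  proc-H: everything it awaited (L2, L13, L14 and L10) is free; runs, freeing L11


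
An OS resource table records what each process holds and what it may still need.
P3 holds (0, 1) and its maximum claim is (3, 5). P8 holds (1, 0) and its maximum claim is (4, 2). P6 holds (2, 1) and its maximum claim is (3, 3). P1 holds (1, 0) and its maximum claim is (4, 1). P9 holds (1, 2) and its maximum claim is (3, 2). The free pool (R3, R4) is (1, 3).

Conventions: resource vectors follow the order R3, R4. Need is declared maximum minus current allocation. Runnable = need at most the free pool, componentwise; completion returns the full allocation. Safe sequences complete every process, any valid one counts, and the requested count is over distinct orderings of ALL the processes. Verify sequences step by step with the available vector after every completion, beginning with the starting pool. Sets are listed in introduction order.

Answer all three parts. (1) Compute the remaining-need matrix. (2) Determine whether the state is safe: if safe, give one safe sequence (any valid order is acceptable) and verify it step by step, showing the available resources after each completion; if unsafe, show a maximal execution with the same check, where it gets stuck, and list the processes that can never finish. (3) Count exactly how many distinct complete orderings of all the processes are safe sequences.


(1) Need matrix, components ordered R3, R4:
  P3: (3, 4)
  P8: (3, 2)
  P6: (1, 2)
  P1: (3, 1)
  P9: (2, 0)
(2) SAFE. One safe sequence: P6, P8, P9, P3, P1.
Key observation: at P6 the run first touches a limit — (1, 2) against (1, 3), exact on a resource it actually requests.
Check, step by step:
  pool = (1, 3)
  P6 needs (1, 2) <= (1, 3) -> finishes; pool += (2, 1) = (3, 4)
  P8 needs (3, 2) <= (3, 4) -> finishes; pool += (1, 0) = (4, 4)
  P9 needs (2, 0) <= (4, 4) -> finishes; pool += (1, 2) = (5, 6)
  P3 needs (3, 4) <= (5, 6) -> finishes; pool += (0, 1) = (5, 7)
  P1 needs (3, 1) <= (5, 7) -> finishes; pool += (1, 0) = (6, 7)
(3) The exact count: 24 of the possible complete orderings are safe sequences.


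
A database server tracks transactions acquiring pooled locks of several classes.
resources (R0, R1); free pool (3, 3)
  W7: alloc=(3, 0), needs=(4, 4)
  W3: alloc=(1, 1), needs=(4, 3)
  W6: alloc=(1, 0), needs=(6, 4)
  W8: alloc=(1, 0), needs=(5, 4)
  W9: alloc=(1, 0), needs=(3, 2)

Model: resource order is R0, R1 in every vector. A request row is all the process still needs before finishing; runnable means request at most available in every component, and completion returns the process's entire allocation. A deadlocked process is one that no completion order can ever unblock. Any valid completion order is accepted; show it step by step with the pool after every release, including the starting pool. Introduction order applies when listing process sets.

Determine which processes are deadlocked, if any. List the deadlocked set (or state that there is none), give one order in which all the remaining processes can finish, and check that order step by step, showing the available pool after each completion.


Nothing here is deadlocked.
Key observation: W9 can run right away; the returned allocation unlocks the remaining processes in turn.
The rest can finish in the order W9, W3, W8, W6, W7. Walking it through:
  pool = (3, 3)
  run W9 (needs (3, 2), free (3, 3)); after release of (1, 0) the pool is (4, 3)
  run W3 (needs (4, 3), free (4, 3)); after release of (1, 1) the pool is (5, 4)
  run W8 (needs (5, 4), free (5, 4)); after release of (1, 0) the pool is (6, 4)
  run W6 (needs (6, 4), free (6, 4)); after release of (1, 0) the pool is (7, 4)
  run W7 (needs (4, 4), free (7, 4)); after release of (3, 0) the pool is (10, 4)


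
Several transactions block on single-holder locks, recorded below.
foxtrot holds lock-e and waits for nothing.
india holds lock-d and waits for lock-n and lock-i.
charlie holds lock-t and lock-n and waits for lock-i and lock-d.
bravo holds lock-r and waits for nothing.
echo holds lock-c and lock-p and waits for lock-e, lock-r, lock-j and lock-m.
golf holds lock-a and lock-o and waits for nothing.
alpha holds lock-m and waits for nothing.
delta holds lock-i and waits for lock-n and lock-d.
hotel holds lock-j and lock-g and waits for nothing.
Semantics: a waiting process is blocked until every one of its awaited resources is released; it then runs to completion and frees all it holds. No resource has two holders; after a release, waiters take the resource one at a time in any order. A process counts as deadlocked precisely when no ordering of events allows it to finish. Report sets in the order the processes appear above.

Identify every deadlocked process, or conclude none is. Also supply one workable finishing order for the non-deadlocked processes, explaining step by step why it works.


The deadlocked set is india, charlie and delta.
Key observation: india -> charlie -> india is a circular wait — nothing in it can go first; delta is caught in further circular waits.
The rest can finish in the order hotel, golf, foxtrot, bravo, alpha, echo.
Check, step by step:
  hotel waits on nothing -> runs at once and releases lock-j and lock-g
  golf waits on nothing -> runs at once and releases lock-a and lock-o
  foxtrot waits on nothing -> runs at once and releases lock-e
  bravo waits on nothing -> runs at once and releases lock-r
  alpha waits on nothing -> runs at once and releases lock-m
  run echo (all its waits — lock-e, lock-r, lock-j and lock-m — are resolved); releases lock-c and lock-p


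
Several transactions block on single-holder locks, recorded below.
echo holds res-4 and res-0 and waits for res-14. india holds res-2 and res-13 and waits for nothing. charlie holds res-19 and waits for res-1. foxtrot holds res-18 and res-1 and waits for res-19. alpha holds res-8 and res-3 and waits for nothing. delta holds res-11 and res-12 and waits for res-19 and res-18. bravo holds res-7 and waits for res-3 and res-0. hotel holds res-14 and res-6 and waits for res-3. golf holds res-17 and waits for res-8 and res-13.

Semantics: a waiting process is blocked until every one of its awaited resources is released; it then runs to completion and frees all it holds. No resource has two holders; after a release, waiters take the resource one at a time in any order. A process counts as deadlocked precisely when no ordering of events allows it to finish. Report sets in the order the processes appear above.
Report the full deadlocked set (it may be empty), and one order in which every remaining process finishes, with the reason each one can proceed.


Deadlocked: charlie, foxtrot and delta.
Key observation: nobody on the ring charlie -> foxtrot -> charlie can start until another member finishes, which never happens; delta waits into the deadlock from upstream.
A valid finishing order for the others: india, alpha, hotel, golf, echo, bravo.
Walking it through:
  run india (it waits on nothing); releases res-2 and res-13
  run alpha (it waits on nothing); releases res-8 and res-3
  hotel: everything it awaited (res-3) is free; runs, freeing res-14 and res-6
  golf: everything it awaited (res-8 and res-13) is free; runs, freeing res-17
  echo: everything it awaited (res-14) is free; runs, freeing res-4 and res-0
  bravo: everything it awaited (res-3 and res-0) is free; runs, freeing res-7


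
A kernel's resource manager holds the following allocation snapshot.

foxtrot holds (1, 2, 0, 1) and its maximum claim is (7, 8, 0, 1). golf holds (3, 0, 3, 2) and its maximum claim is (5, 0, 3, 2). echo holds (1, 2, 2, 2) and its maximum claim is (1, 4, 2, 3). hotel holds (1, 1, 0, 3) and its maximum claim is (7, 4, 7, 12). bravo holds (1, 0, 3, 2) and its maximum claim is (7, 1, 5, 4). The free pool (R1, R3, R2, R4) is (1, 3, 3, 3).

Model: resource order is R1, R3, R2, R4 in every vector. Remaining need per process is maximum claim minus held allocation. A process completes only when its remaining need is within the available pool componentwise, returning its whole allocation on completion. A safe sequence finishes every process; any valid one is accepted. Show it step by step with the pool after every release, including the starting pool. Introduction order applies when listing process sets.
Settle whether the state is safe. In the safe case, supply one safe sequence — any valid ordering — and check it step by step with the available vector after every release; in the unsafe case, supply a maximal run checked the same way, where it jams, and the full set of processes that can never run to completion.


UNSAFE.
Key observation: no order helps: past echo, golf, the free pool tops out at (5, 5, 8, 7), below what each blocked process needs in R1.
A maximal execution: echo, golf — then nothing else fits. Check, step by step:
  pool = (1, 3, 3, 3)
  run echo (needs (0, 2, 0, 1), free (1, 3, 3, 3)); after release of (1, 2, 2, 2) the pool is (2, 5, 5, 5)
  run golf (needs (2, 0, 0, 0), free (2, 5, 5, 5)); after release of (3, 0, 3, 2) the pool is (5, 5, 8, 7)
  foxtrot still needs (6, 6, 0, 0) but only (5, 5, 8, 7) is free — short on R1 and R3
  hotel still needs (6, 3, 7, 9) but only (5, 5, 8, 7) is free — short on R1 and R4
  bravo still needs (6, 1, 2, 2) but only (5, 5, 8, 7) is free — short on R1
Processes that can never finish: foxtrot, hotel and bravo.


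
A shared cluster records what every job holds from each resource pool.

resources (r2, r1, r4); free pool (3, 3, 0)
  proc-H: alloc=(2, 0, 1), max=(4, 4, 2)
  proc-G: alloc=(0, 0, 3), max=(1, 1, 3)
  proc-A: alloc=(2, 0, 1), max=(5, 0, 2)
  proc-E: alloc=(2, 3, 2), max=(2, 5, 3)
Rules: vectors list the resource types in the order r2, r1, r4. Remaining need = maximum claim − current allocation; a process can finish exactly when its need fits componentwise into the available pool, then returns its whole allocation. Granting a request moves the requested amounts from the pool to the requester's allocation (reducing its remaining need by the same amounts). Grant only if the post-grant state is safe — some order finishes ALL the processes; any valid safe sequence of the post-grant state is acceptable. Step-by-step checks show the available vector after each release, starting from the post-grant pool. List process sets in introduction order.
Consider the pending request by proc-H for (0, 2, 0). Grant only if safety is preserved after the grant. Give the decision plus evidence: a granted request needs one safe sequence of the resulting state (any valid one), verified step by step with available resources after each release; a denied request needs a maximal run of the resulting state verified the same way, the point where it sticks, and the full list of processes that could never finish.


DENY: after the grant no complete ordering would exist.
Key observation: after proc-G, proc-A complete, (5, 1, 4) is the best the pool ever gets, yet each leftover process wants more r1.
On the post-grant state, proc-G, proc-A is a maximal run — nothing extends it. Step-by-step check:
  pool = (3, 1, 0)
  run proc-G (needs (1, 1, 0), free (3, 1, 0)); after release of (0, 0, 3) the pool is (3, 1, 3)
  run proc-A (needs (3, 0, 1), free (3, 1, 3)); after release of (2, 0, 1) the pool is (5, 1, 4)
  proc-H still needs (2, 2, 1) but only (5, 1, 4) is free — short on r1
  proc-E still needs (0, 2, 1) but only (5, 1, 4) is free — short on r1
Processes that could never finish after the grant: proc-H and proc-E.


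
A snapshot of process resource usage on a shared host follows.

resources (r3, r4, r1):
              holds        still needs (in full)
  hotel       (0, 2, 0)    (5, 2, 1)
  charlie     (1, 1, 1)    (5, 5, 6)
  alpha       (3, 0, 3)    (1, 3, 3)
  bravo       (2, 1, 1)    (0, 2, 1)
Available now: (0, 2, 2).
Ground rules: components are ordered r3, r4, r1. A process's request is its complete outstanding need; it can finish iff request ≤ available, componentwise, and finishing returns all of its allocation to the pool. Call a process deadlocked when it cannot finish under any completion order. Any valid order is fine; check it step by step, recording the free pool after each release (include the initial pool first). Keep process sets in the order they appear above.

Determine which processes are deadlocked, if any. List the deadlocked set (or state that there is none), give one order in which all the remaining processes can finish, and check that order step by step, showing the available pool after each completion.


No process is deadlocked.
Key observation: bravo fits the free pool immediately, and its release cascades until everyone finishes.
A valid finishing order for the others: bravo, alpha, hotel, charlie. Step-by-step check:
  pool = (0, 2, 2)
  bravo needs (0, 2, 1) <= (0, 2, 2) -> finishes; pool += (2, 1, 1) = (2, 3, 3)
  alpha needs (1, 3, 3) <= (2, 3, 3) -> finishes; pool += (3, 0, 3) = (5, 3, 6)
  hotel needs (5, 2, 1) <= (5, 3, 6) -> finishes; pool += (0, 2, 0) = (5, 5, 6)
  charlie needs (5, 5, 6) <= (5, 5, 6) -> finishes; pool += (1, 1, 1) = (6, 6, 7)


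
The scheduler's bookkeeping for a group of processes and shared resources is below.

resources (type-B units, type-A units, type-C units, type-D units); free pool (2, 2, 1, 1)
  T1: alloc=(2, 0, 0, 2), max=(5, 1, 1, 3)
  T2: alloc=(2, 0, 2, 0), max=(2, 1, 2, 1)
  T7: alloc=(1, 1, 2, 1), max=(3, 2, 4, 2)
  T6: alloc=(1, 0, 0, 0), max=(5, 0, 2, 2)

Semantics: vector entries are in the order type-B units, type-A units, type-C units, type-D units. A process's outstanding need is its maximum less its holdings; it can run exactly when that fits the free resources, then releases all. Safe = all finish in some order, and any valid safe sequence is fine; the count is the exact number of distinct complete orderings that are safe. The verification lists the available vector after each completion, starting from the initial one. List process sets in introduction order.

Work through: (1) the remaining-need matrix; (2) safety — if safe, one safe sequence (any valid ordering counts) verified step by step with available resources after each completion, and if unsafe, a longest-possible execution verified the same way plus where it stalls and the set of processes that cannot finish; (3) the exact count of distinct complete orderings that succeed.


(1) Need matrix, components ordered type-B units, type-A units, type-C units, type-D units:
  T1: (3, 1, 1, 1)
  T2: (0, 1, 0, 1)
  T7: (2, 1, 2, 1)
  T6: (4, 0, 2, 2)
(2) The state is SAFE; one workable sequence: T2, T1, T6, T7.
Key observation: reading the order forward, T2 is the first process whose need (0, 1, 0, 1) meets the free pool (2, 2, 1, 1) exactly on a resource it requests.
Check, step by step:
  pool = (2, 2, 1, 1)
  T2: need (0, 1, 0, 1) fits (2, 2, 1, 1); releases (2, 0, 2, 0), pool now (4, 2, 3, 1)
  T1: need (3, 1, 1, 1) fits (4, 2, 3, 1); releases (2, 0, 0, 2), pool now (6, 2, 3, 3)
  T6: need (4, 0, 2, 2) fits (6, 2, 3, 3); releases (1, 0, 0, 0), pool now (7, 2, 3, 3)
  T7: need (2, 1, 2, 1) fits (7, 2, 3, 3); releases (1, 1, 2, 1), pool now (8, 3, 5, 4)
(3) The exact count: 4 of the possible complete orderings are safe sequences.


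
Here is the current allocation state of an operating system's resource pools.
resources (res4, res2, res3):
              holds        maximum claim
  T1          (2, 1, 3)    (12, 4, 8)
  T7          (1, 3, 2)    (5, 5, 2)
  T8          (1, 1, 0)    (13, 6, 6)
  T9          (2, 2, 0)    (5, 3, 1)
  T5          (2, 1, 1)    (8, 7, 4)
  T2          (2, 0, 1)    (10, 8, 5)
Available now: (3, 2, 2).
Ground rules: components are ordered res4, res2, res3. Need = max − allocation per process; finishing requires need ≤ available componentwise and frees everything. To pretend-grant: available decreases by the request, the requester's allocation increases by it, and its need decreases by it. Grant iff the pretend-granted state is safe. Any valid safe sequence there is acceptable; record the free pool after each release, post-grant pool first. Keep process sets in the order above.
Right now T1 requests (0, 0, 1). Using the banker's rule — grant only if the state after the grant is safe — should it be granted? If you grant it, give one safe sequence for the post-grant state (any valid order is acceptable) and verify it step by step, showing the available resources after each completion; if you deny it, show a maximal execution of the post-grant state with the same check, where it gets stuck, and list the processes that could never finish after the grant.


GRANT: granting preserves safety; a valid post-grant sequence is T9, T7, T5, T2, T1, T8.
Key observation: post-grant, (3, 2, 1) remains, and an order beginning with T9 completes everyone.
Check on the post-grant state, step by step:
  pool = (3, 2, 1)
  run T9 (needs (3, 1, 1), free (3, 2, 1)); after release of (2, 2, 0) the pool is (5, 4, 1)
  run T7 (needs (4, 2, 0), free (5, 4, 1)); after release of (1, 3, 2) the pool is (6, 7, 3)
  run T5 (needs (6, 6, 3), free (6, 7, 3)); after release of (2, 1, 1) the pool is (8, 8, 4)
  run T2 (needs (8, 8, 4), free (8, 8, 4)); after release of (2, 0, 1) the pool is (10, 8, 5)
  run T1 (needs (10, 3, 4), free (10, 8, 5)); after release of (2, 1, 4) the pool is (12, 9, 9)
  run T8 (needs (12, 5, 6), free (12, 9, 9)); after release of (1, 1, 0) the pool is (13, 10, 9)


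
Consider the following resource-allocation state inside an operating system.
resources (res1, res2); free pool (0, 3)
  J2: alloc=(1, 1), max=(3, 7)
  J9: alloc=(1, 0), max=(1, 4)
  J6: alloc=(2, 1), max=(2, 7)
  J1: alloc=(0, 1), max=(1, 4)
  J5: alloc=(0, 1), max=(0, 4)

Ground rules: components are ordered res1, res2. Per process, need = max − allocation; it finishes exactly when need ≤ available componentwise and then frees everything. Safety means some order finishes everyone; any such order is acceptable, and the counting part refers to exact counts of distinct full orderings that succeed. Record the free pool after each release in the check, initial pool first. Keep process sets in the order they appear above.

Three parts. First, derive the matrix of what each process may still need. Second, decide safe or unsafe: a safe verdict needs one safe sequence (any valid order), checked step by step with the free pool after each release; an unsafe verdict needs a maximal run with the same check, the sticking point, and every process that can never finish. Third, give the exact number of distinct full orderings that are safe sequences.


(1) Outstanding need per process (order res1, res2):
  J2: (2, 6)
  J9: (0, 4)
  J6: (0, 6)
  J1: (1, 3)
  J5: (0, 3)
(2) UNSAFE — no complete ordering exists.
Key observation: res2 is the bottleneck — with J5, J9, J1 done the pool holds (1, 5), short of every remaining need.
Going as far as possible: J5, J9, J1; after that, nothing fits. Verifying each step:
  pool = (0, 3)
  J5: need (0, 3) fits (0, 3); releases (0, 1), pool now (0, 4)
  J9: need (0, 4) fits (0, 4); releases (1, 0), pool now (1, 4)
  J1: need (1, 3) fits (1, 4); releases (0, 1), pool now (1, 5)
  blocked: J2 wants (2, 6), pool (1, 5) — not enough res1 and res2
  blocked: J6 wants (0, 6), pool (1, 5) — not enough res2
Processes that can never finish: J2 and J6.
(3) Precisely 0 of the possible complete orderings are safe sequences.


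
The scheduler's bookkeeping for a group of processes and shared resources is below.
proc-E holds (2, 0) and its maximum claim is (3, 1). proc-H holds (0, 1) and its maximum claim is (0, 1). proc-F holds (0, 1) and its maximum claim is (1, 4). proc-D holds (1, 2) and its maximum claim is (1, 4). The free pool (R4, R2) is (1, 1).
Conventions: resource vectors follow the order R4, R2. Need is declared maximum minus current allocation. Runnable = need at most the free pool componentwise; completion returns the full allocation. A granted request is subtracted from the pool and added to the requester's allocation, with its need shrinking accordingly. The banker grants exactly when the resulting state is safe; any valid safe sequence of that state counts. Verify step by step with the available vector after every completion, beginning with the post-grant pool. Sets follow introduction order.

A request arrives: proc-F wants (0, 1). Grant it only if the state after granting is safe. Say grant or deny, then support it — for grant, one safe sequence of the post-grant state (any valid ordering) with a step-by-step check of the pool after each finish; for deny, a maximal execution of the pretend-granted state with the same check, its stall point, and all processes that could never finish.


DENY: after the grant no complete ordering would exist.
Key observation: R2 is the bottleneck — with proc-H, proc-E done the pool holds (3, 1), short of every remaining need.
Pretend the grant happened; the run proc-H, proc-E goes as far as possible. Verifying each step:
  pool = (1, 0)
  run proc-H (needs (0, 0), free (1, 0)); after release of (0, 1) the pool is (1, 1)
  run proc-E (needs (1, 1), free (1, 1)); after release of (2, 0) the pool is (3, 1)
  blocked: proc-F wants (1, 2), pool (3, 1) — not enough R2
  blocked: proc-D wants (0, 2), pool (3, 1) — not enough R2
Had the request been granted, proc-F and proc-D could never finish.


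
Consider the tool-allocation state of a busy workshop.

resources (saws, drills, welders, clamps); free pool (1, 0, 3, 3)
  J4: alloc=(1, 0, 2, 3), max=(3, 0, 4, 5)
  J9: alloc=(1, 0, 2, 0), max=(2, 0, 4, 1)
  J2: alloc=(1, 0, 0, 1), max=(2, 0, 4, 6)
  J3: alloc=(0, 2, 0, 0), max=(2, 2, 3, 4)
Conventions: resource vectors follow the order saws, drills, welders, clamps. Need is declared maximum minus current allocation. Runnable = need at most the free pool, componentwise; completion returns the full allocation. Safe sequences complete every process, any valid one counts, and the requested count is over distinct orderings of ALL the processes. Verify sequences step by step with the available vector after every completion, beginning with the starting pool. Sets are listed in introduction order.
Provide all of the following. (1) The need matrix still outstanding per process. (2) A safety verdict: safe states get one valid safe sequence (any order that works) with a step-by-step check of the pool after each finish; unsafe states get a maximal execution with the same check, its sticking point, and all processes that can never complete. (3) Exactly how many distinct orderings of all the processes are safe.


(1) Need matrix, components ordered saws, drills, welders, clamps:
  J4: (2, 0, 2, 2)
  J9: (1, 0, 2, 1)
  J2: (1, 0, 4, 5)
  J3: (2, 0, 3, 4)
(2) SAFE. One safe sequence: J9, J4, J2, J3.
Key observation: J9 marks the first exact bind of the order: its need (1, 0, 2, 1) fits the free (1, 0, 3, 3) with zero slack on a requested resource.
Step-by-step check:
  pool = (1, 0, 3, 3)
  run J9 (needs (1, 0, 2, 1), free (1, 0, 3, 3)); after release of (1, 0, 2, 0) the pool is (2, 0, 5, 3)
  run J4 (needs (2, 0, 2, 2), free (2, 0, 5, 3)); after release of (1, 0, 2, 3) the pool is (3, 0, 7, 6)
  run J2 (needs (1, 0, 4, 5), free (3, 0, 7, 6)); after release of (1, 0, 0, 1) the pool is (4, 0, 7, 7)
  run J3 (needs (2, 0, 3, 4), free (4, 0, 7, 7)); after release of (0, 2, 0, 0) the pool is (4, 2, 7, 7)
(3) Precisely 2 of the possible complete orderings are safe sequences.


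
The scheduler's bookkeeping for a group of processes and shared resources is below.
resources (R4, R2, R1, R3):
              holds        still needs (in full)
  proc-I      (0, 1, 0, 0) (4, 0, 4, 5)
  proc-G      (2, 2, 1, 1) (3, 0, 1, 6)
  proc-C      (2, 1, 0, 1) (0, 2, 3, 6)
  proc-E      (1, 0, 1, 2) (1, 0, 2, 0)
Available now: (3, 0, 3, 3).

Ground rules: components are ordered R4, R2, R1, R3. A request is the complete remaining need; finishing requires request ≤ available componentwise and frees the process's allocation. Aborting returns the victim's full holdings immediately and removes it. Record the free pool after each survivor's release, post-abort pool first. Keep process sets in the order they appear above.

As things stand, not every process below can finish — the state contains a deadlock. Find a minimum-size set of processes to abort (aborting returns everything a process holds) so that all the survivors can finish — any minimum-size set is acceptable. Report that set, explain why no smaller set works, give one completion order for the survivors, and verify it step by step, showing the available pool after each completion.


Minimum abort set: proc-C.
Key observation: proc-G had no path to completion before; after the abort of proc-C ((2, 1, 0, 1) returned), step 3 is where it fits.
No smaller set exists: with zero aborts the deadlock remains.
One survivor order: proc-E, proc-I, proc-G. Verifying each step (post-abort pool first):
  pool = (5, 1, 3, 4)
  proc-E: need (1, 0, 2, 0) fits (5, 1, 3, 4); releases (1, 0, 1, 2), pool now (6, 1, 4, 6)
  proc-I: need (4, 0, 4, 5) fits (6, 1, 4, 6); releases (0, 1, 0, 0), pool now (6, 2, 4, 6)
  proc-G: need (3, 0, 1, 6) fits (6, 2, 4, 6); releases (2, 2, 1, 1), pool now (8, 4, 5, 7)


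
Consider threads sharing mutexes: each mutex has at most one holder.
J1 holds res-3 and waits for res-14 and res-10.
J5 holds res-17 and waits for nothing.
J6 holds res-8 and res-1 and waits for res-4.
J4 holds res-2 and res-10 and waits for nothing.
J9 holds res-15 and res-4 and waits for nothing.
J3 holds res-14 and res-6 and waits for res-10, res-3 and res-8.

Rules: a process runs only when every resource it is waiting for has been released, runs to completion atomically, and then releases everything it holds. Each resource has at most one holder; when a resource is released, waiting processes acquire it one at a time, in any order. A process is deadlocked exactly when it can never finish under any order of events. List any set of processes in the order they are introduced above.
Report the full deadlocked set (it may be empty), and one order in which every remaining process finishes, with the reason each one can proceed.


The deadlocked set is J1 and J3.
Key observation: the cycle J1 -> J3 -> J1 can never break — each member waits on the next; no other process is dragged down with it.
One completion order for the rest: J9, J4, J6, J5.
Verifying each step:
  J9: no waits; runs immediately, freeing res-15 and res-4
  J4: no waits; runs immediately, freeing res-2 and res-10
  J6: everything it awaited (res-4) is free; runs, freeing res-8 and res-1
  J5: no waits; runs immediately, freeing res-17


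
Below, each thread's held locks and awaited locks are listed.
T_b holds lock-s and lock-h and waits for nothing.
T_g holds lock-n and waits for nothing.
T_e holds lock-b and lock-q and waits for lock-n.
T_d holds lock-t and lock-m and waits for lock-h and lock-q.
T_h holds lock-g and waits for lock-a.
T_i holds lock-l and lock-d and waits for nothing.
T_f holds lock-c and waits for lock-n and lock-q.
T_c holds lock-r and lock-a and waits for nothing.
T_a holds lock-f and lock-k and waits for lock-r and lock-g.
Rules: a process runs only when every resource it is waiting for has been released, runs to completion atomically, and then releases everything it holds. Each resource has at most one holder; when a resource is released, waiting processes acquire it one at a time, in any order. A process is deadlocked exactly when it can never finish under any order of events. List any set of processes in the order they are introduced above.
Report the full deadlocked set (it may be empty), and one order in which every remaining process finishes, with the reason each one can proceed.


The deadlocked set is empty.
Key observation: the waits form no ring: some process can always run, and its releases unblock the others one by one.
The rest can finish in the order T_g, T_i, T_e, T_c, T_b, T_d, T_h, T_f, T_a.
Walking it through:
  run T_g (it waits on nothing); releases lock-n
  run T_i (it waits on nothing); releases lock-l and lock-d
  T_e waits on lock-n — all released -> runs and releases lock-b and lock-q
  run T_c (it waits on nothing); releases lock-r and lock-a
  run T_b (it waits on nothing); releases lock-s and lock-h
  T_d waits on lock-h and lock-q — all released -> runs and releases lock-t and lock-m
  T_h waits on lock-a — all released -> runs and releases lock-g
  T_f waits on lock-n and lock-q — all released -> runs and releases lock-c
  T_a waits on lock-r and lock-g — all released -> runs and releases lock-f and lock-k


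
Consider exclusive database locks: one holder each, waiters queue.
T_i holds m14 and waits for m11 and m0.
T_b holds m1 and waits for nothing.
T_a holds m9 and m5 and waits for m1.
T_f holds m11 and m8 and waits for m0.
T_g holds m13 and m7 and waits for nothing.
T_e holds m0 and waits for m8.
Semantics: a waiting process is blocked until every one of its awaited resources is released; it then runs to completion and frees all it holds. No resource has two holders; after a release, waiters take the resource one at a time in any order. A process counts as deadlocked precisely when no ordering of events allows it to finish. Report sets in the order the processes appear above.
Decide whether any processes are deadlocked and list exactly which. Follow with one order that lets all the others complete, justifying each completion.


The deadlocked set is T_i, T_f and T_e.
Key observation: the loop T_f -> T_e -> T_f blocks itself forever; T_i waits into the deadlock from upstream.
One completion order for the rest: T_b, T_g, T_a.
Check, step by step:
  T_b waits on nothing -> runs at once and releases m1
  T_g waits on nothing -> runs at once and releases m13 and m7
  run T_a (all its waits — m1 — are resolved); releases m9 and m5


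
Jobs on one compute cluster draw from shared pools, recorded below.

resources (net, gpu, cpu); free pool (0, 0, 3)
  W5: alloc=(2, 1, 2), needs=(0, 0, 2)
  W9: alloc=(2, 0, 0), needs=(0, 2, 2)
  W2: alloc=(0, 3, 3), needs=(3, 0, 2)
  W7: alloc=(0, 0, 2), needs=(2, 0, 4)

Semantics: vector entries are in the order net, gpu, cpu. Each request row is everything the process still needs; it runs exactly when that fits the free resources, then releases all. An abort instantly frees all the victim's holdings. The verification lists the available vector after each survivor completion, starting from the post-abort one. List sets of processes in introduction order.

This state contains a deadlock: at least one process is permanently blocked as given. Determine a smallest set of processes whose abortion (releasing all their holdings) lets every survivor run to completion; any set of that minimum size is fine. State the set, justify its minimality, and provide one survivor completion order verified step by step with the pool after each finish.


Abort W9.
Key observation: no ordering could ever have run W2 before the abort of W9; with (2, 0, 0) back in the pool it fits at step 3.
Minimality: the empty abort set fails — the state is deadlocked as it stands.
The survivors complete as W5, W7, W2. Step-by-step check (starting from the post-abort pool):
  pool = (2, 0, 3)
  W5: need (0, 0, 2) fits (2, 0, 3); releases (2, 1, 2), pool now (4, 1, 5)
  W7: need (2, 0, 4) fits (4, 1, 5); releases (0, 0, 2), pool now (4, 1, 7)
  W2: need (3, 0, 2) fits (4, 1, 7); releases (0, 3, 3), pool now (4, 4, 10)


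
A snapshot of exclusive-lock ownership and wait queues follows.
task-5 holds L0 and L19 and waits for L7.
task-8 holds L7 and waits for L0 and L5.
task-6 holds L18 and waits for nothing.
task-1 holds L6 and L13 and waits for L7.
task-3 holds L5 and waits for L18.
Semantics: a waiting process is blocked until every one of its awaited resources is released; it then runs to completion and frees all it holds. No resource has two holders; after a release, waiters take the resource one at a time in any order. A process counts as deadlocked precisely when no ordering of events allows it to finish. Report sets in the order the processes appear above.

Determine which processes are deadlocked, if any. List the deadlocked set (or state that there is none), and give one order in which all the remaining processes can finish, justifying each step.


The deadlocked set is task-5, task-8 and task-1.
Key observation: the knot is the closed ring of waits task-5 -> task-8 -> task-5; task-1 waits into the deadlock from upstream.
One completion order for the rest: task-6, task-3.
Step-by-step check:
  task-6: no waits; runs immediately, freeing L18
  run task-3 (all its waits — L18 — are resolved); releases L5


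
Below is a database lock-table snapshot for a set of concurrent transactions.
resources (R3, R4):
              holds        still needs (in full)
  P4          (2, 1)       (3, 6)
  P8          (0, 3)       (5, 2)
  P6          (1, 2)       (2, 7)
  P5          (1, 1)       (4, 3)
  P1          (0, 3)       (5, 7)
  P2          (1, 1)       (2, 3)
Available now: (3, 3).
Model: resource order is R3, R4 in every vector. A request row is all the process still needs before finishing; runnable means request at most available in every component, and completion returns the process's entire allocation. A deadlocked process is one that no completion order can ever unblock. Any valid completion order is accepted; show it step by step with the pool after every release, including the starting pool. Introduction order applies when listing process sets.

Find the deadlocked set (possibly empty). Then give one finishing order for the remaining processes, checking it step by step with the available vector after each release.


Nothing here is deadlocked.
Key observation: the pool covers P2 at once, and every later process fits after earlier releases.
One completion order for the rest: P2, P5, P8, P4, P1, P6. Check, step by step:
  pool = (3, 3)
  P2: need (2, 3) fits (3, 3); releases (1, 1), pool now (4, 4)
  P5: need (4, 3) fits (4, 4); releases (1, 1), pool now (5, 5)
  P8: need (5, 2) fits (5, 5); releases (0, 3), pool now (5, 8)
  P4: need (3, 6) fits (5, 8); releases (2, 1), pool now (7, 9)
  P1: need (5, 7) fits (7, 9); releases (0, 3), pool now (7, 12)
  P6: need (2, 7) fits (7, 12); releases (1, 2), pool now (8, 14)


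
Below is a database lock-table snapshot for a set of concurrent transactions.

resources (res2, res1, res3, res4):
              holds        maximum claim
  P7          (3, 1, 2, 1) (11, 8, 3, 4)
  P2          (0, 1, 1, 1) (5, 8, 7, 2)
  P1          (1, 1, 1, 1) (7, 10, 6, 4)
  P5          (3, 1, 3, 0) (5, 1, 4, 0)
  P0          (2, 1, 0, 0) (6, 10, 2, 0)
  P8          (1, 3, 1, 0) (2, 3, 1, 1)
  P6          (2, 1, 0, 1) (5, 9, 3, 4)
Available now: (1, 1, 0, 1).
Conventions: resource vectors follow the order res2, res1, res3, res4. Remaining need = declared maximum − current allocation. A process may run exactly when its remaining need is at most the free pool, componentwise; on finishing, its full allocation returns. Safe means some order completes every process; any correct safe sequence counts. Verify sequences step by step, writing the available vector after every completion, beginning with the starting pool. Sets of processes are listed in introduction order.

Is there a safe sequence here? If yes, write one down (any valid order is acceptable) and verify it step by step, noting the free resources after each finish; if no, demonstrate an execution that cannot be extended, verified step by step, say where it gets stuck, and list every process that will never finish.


The state is UNSAFE.
Key observation: once P8, P5 finish, the pool peaks at (5, 5, 4, 1) — and every remaining process still needs more res1 than that.
A maximal execution: P8, P5 — then nothing else fits. Walking it through:
  pool = (1, 1, 0, 1)
  P8 needs (1, 0, 0, 1) <= (1, 1, 0, 1) -> finishes; pool += (1, 3, 1, 0) = (2, 4, 1, 1)
  P5 needs (2, 0, 1, 0) <= (2, 4, 1, 1) -> finishes; pool += (3, 1, 3, 0) = (5, 5, 4, 1)
  P7 still needs (8, 7, 1, 3) but only (5, 5, 4, 1) is free — short on res2, res1 and res4
  P2 still needs (5, 7, 6, 1) but only (5, 5, 4, 1) is free — short on res1 and res3
  P1 still needs (6, 9, 5, 3) but only (5, 5, 4, 1) is free — short on res2, res1, res3 and res4
  P0 still needs (4, 9, 2, 0) but only (5, 5, 4, 1) is free — short on res1
  P6 still needs (3, 8, 3, 3) but only (5, 5, 4, 1) is free — short on res1 and res4
Processes that can never finish: P7, P2, P1, P0 and P6.


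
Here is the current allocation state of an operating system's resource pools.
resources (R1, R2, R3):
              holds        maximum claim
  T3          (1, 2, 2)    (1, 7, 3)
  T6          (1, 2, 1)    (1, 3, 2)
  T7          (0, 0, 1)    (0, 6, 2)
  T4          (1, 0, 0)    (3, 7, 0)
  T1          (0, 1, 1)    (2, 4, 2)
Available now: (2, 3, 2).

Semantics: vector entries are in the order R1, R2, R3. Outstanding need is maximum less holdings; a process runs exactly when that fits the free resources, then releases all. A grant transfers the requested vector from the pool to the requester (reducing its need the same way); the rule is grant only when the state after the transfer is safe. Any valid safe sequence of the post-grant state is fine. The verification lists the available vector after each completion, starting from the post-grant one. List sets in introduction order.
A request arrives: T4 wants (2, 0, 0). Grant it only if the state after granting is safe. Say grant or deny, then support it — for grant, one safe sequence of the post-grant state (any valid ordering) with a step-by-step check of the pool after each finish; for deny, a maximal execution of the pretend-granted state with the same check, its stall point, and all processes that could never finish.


GRANT: granting preserves safety; a valid post-grant sequence is T6, T3, T4, T7, T1.
Key observation: the grant leaves (0, 3, 2) free — enough for T6, whose release restarts the cascade.
Check on the post-grant state, step by step:
  pool = (0, 3, 2)
  run T6 (needs (0, 1, 1), free (0, 3, 2)); after release of (1, 2, 1) the pool is (1, 5, 3)
  run T3 (needs (0, 5, 1), free (1, 5, 3)); after release of (1, 2, 2) the pool is (2, 7, 5)
  run T4 (needs (0, 7, 0), free (2, 7, 5)); after release of (3, 0, 0) the pool is (5, 7, 5)
  run T7 (needs (0, 6, 1), free (5, 7, 5)); after release of (0, 0, 1) the pool is (5, 7, 6)
  run T1 (needs (2, 3, 1), free (5, 7, 6)); after release of (0, 1, 1) the pool is (5, 8, 7)
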